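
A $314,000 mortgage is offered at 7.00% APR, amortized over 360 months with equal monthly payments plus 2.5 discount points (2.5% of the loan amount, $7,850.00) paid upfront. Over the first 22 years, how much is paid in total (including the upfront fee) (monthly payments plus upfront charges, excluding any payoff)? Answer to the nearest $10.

$559,360

Monthly rate = 7%/12 = 0.0058333; payment = 314,000 × 0.0058333 / (1 − (1+0.0058333)^−360) = $2,089.05.
Total outlay = 264 × $2,089.05 + $7,850.00 = $559,359.20.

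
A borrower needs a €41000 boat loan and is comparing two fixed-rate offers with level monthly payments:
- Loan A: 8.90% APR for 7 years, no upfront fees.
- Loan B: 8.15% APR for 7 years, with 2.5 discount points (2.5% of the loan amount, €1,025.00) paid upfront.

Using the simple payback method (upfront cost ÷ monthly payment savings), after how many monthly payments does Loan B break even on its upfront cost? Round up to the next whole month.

67 months

Loan A: monthly rate = 8.9%/12 = 0.0074167; payment = 41,000 × 0.0074167 / (1 − (1+0.0074167)^−84) = €657.57.
Loan B: at 8.15% the monthly rate is 0.0067917, so the payment is 41,000 × 0.0067917 / (1 − 1.0067917^−84) = €642.10.
Monthly savings = €657.57 − €642.10 = €15.47.
Break-even = €1,025.00 / €15.47 = 66.26 → 67 months.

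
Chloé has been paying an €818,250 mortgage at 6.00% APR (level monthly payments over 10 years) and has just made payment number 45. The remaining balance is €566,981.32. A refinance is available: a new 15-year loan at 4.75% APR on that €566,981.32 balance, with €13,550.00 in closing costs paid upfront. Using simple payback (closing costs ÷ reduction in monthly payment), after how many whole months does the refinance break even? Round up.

3 months

Current payment = 818,250 × 6%/12 / (1 − (1+0.0050000)^−120) = €9,084.25.
Refinanced payment = 566,981.32 × 0.0039583 / (1 − (1+0.0039583)^−180) = €4,410.16.
Monthly savings = €9,084.25 − €4,410.16 = €4,674.09.
Break-even = €13,550.00 / €4,674.09 = 2.90 → 3 months.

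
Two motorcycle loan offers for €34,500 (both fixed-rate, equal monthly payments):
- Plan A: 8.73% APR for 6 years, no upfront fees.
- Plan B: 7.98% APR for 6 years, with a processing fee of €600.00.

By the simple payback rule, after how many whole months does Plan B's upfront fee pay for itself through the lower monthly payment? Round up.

48 months

Plan A: at 8.73% the monthly rate is 0.0072750, so the payment is 34,500 × 0.0072750 / (1 − 1.0072750^−72) = €617.27.
Plan B: monthly rate = 7.98%/12 = 0.0066500; payment = 34,500 × 0.0066500 / (1 − (1+0.0066500)^−72) = €604.56.
Monthly savings = €617.27 − €604.56 = €12.71.
Break-even = €600.00 / €12.71 = 47.21 → 48 months.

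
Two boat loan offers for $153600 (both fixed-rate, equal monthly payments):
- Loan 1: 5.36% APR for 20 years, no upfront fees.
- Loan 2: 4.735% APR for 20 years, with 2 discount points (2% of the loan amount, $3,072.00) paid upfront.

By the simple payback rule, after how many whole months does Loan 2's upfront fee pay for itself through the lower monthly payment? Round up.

Loan 1: at 5.36% the monthly rate is 0.0044667, so the payment is 153,600 × 0.0044667 / (1 − 1.0044667^−240) = $1,044.49.
Loan 2: at 4.735% the monthly rate is 0.0039458, so the payment is 153,600 × 0.0039458 / (1 − 1.0039458^−240) = $991.34.
Monthly savings = $1,044.49 − $991.34 = $53.15.
Break-even = $3,072.00 / $53.15 = 57.80 → 58 months.

58 months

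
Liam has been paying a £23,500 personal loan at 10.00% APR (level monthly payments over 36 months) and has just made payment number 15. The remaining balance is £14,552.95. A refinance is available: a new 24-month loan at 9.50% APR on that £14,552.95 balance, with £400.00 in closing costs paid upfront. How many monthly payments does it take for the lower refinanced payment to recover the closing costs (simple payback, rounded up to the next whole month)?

Current payment = 23,500 × 10%/12 / (1 − (1+0.0083333)^−36) = £758.28.
Refinanced payment = 14,552.95 × 0.0079167 / (1 − (1+0.0079167)^−24) = £668.19.
Monthly savings = £758.28 − £668.19 = £90.09.
Break-even = £400.00 / £90.09 = 4.44 → 5 months.

5 months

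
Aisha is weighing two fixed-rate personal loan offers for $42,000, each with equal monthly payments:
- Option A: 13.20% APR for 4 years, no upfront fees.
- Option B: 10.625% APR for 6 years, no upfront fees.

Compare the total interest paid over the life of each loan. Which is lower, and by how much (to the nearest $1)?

Option A by $2,695

Option A: at 13.20% the monthly rate is 0.0110000, so the payment is 42,000 × 0.0110000 / (1 − 1.0110000^−48) = $1,130.93.
Total interest on Option A = 48 × $1,130.93 − $42,000 = $12,284.64.
Option B: monthly rate = 10.625%/12 = 0.0088542; payment = 42,000 × 0.0088542 / (1 − (1+0.0088542)^−72) = $791.39.
Total interest on Option B = 72 × $791.39 − $42,000 = $14,980.08.
Option A is lower by $2,695.44.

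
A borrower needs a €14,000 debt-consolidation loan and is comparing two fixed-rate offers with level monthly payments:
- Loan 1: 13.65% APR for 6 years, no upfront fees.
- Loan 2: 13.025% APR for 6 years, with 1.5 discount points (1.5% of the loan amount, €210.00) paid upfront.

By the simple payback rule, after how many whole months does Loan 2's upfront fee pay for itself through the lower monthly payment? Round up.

46 months

Loan 1: at 13.65% the monthly rate is 0.0113750, so the payment is 14,000 × 0.0113750 / (1 − 1.0113750^−72) = €285.86.
Loan 2: monthly rate = 13.025%/12 = 0.0108542; payment = 14,000 × 0.0108542 / (1 − (1+0.0108542)^−72) = €281.22.
Monthly savings = €285.86 − €281.22 = €4.64.
Break-even = €210.00 / €4.64 = 45.26 → 46 months.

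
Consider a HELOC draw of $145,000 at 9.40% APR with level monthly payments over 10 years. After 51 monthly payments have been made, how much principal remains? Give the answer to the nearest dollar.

$99,296

With monthly rate i = 9.4%/12 = 0.0078333, the balance after k of n payments is P · [(1+i)^n − (1+i)^k] / [(1+i)^n − 1].
(1+0.0078333)^120 = 2.55062250 and (1+0.0078333)^51 = 1.48875979, so the balance is 145,000 × (2.55062250 − 1.48875979) / (2.55062250 − 1) = $99,295.67.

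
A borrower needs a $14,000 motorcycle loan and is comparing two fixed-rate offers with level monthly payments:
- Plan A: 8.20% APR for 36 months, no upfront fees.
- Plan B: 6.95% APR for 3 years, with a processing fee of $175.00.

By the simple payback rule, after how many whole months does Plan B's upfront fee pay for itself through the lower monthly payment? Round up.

Plan A: monthly rate = 8.2%/12 = 0.0068333; payment = 14,000 × 0.0068333 / (1 − (1+0.0068333)^−36) = $440.00.
Plan B: at 6.95% the monthly rate is 0.0057917, so the payment is 14,000 × 0.0057917 / (1 − 1.0057917^−36) = $431.96.
Monthly savings = $440.00 − $431.96 = $8.04.
Break-even = $175.00 / $8.04 = 21.77 → 22 months.

22 months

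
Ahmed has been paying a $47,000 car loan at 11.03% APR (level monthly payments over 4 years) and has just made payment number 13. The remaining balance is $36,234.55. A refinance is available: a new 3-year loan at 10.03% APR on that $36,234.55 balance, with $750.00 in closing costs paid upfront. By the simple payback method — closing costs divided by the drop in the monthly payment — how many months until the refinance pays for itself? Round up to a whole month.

Current payment = 47,000 × 11.03%/12 / (1 − (1+0.0091917)^−48) = $1,215.42.
Refinanced payment = 36,234.55 × 0.0083583 / (1 − (1+0.0083583)^−36) = $1,169.70.
Monthly savings = $1,215.42 − $1,169.70 = $45.72.
Break-even = $750.00 / $45.72 = 16.40 → 17 months.

17 months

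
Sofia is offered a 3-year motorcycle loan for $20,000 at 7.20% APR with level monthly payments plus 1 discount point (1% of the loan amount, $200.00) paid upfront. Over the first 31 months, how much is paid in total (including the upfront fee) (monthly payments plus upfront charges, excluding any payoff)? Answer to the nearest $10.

Monthly rate = 7.2%/12 = 0.0060000; payment = 20,000 × 0.0060000 / (1 − (1+0.0060000)^−36) = $619.37.
Total outlay = 31 × $619.37 + $200.00 = $19,400.47.

$19,400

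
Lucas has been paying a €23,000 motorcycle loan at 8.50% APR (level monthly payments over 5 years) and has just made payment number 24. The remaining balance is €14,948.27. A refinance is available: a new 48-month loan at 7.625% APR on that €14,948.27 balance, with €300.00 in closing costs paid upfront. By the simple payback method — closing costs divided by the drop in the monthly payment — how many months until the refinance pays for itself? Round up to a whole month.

3 months

Current payment = 23,000 × 8.5%/12 / (1 − (1+0.0070833)^−60) = €471.88.
Refinanced payment = 14,948.27 × 0.0063542 / (1 − (1+0.0063542)^−48) = €362.31.
Monthly savings = €471.88 − €362.31 = €109.57.
Break-even = €300.00 / €109.57 = 2.74 → 3 months.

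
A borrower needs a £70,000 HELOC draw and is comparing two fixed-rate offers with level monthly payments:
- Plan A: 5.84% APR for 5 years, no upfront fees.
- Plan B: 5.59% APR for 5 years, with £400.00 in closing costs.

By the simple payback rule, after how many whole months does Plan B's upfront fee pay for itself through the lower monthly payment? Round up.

Plan A: at 5.84% the monthly rate is 0.0048667, so the payment is 70,000 × 0.0048667 / (1 − 1.0048667^−60) = £1,348.09.
Plan B: at 5.59% the monthly rate is 0.0046583, so the payment is 70,000 × 0.0046583 / (1 − 1.0046583^−60) = £1,339.99.
Monthly savings = £1,348.09 − £1,339.99 = £8.10.
Break-even = £400.00 / £8.10 = 49.38 → 50 months.

50 months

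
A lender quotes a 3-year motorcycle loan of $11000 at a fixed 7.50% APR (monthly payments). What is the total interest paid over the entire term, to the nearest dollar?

$1,318

At 7.50% the monthly rate is 0.0062500, so the payment is 11,000 × 0.0062500 / (1 − 1.0062500^−36) = $342.17.
Total paid = 36 × $342.17 = $12,318.12; interest = $12,318.12 − $11,000 = $1,318.12.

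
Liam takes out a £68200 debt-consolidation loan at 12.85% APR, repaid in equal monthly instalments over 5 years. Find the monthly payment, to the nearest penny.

£1,546.53

At 12.85% the monthly rate is 0.0107083, so the payment is 68,200 × 0.0107083 / (1 − 1.0107083^−60) = £1,546.53.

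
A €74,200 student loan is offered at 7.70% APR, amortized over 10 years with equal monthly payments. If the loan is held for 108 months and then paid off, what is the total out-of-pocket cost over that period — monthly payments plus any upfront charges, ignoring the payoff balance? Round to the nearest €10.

Monthly rate = 7.7%/12 = 0.0064167; payment = 74,200 × 0.0064167 / (1 − (1+0.0064167)^−120) = €888.53.
Total outlay = 108 × €888.53 = €95,961.24.

€95,960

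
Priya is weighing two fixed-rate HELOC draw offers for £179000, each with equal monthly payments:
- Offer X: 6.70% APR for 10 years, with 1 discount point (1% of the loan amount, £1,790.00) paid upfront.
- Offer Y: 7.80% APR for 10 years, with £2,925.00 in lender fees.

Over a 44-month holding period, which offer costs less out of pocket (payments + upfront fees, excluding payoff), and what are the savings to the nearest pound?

Offer X: at 6.70% the monthly rate is 0.0055833, so the payment is 179,000 × 0.0055833 / (1 − 1.0055833^−120) = £2,050.77.
Offer Y: monthly rate = 7.8%/12 = 0.0065000; payment = 179,000 × 0.0065000 / (1 − (1+0.0065000)^−120) = £2,152.89.
Over 44 months: Offer X costs 44 × £2,050.77 + £1,790.00 = £92,023.88; Offer Y costs 44 × £2,152.89 + £2,925.00 = £97,652.16.
Offer X is cheaper by £97,652.16 − £92,023.88 = £5,628.28.

Offer X by £5,628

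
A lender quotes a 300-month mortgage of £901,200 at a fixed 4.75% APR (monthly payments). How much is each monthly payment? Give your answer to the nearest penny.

£5,137.90

At 4.75% the monthly rate is 0.0039583, so the payment is 901,200 × 0.0039583 / (1 − 1.0039583^−300) = £5,137.90.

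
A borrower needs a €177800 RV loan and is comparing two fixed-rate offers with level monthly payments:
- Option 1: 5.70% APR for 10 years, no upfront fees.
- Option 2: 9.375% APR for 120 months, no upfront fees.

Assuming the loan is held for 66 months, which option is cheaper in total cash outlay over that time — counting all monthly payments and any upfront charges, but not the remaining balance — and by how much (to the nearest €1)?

Option 1: at 5.70% the monthly rate is 0.0047500, so the payment is 177,800 × 0.0047500 / (1 − 1.0047500^−120) = €1,947.26.
Option 2: monthly rate = 9.375%/12 = 0.0078125; payment = 177,800 × 0.0078125 / (1 − (1+0.0078125)^−120) = €2,288.54.
Over 66 months: Option 1 costs 66 × €1,947.26 = €128,519.16; Option 2 costs 66 × €2,288.54 = €151,043.64.
Option 1 is cheaper by €151,043.64 − €128,519.16 = €22,524.48.

Option 1 by €22,524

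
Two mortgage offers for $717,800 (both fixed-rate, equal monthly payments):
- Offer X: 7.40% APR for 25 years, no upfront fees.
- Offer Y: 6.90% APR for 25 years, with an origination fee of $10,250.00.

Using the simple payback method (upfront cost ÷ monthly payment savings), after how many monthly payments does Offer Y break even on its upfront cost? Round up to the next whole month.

45 months

Offer X: at 7.40% the monthly rate is 0.0061667, so the payment is 717,800 × 0.0061667 / (1 − 1.0061667^−300) = $5,257.88.
Offer Y: monthly rate = 6.9%/12 = 0.0057500; payment = 717,800 × 0.0057500 / (1 − (1+0.0057500)^−300) = $5,027.56.
Monthly savings = $5,257.88 − $5,027.56 = $230.32.
Break-even = $10,250.00 / $230.32 = 44.50 → 45 months.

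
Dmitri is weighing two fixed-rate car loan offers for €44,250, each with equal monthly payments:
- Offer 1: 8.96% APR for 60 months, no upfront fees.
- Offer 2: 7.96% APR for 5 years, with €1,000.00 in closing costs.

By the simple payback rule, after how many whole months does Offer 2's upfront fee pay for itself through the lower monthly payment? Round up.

47 months

Offer 1: at 8.96% the monthly rate is 0.0074667, so the payment is 44,250 × 0.0074667 / (1 − 1.0074667^−60) = €917.70.
Offer 2: at 7.96% the monthly rate is 0.0066333, so the payment is 44,250 × 0.0066333 / (1 − 1.0066333^−60) = €896.38.
Monthly savings = €917.70 − €896.38 = €21.32.
Break-even = €1,000.00 / €21.32 = 46.90 → 47 months.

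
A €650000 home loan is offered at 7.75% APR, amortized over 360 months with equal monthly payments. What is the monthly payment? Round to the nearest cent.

Monthly rate = 7.75%/12 = 0.0064583; payment = 650,000 × 0.0064583 / (1 − (1+0.0064583)^−360) = €4,656.68.

€4,656.68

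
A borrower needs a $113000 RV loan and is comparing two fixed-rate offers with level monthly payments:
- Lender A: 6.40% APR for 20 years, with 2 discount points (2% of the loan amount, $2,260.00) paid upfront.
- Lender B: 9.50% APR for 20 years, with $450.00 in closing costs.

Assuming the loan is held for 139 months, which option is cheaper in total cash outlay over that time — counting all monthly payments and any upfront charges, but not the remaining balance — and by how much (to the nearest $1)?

Lender A by $28,416

Lender A: at 6.40% the monthly rate is 0.0053333, so the payment is 113,000 × 0.0053333 / (1 − 1.0053333^−240) = $835.86.
Lender B: at 9.50% the monthly rate is 0.0079167, so the payment is 113,000 × 0.0079167 / (1 − 1.0079167^−240) = $1,053.31.
Over 139 months: Lender A costs 139 × $835.86 + $2,260.00 = $118,444.54; Lender B costs 139 × $1,053.31 + $450.00 = $146,860.09.
Lender A is cheaper by $146,860.09 − $118,444.54 = $28,415.55.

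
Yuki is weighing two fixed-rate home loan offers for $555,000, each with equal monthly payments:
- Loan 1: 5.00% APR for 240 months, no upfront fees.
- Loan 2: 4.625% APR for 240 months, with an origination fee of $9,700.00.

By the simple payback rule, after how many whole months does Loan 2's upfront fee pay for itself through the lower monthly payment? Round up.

86 months

Loan 1: monthly rate = 5%/12 = 0.0041667; payment = 555,000 × 0.0041667 / (1 − (1+0.0041667)^−240) = $3,662.75.
Loan 2: at 4.625% the monthly rate is 0.0038542, so the payment is 555,000 × 0.0038542 / (1 − 1.0038542^−240) = $3,548.76.
Monthly savings = $3,662.75 − $3,548.76 = $113.99.
Break-even = $9,700.00 / $113.99 = 85.10 → 86 months.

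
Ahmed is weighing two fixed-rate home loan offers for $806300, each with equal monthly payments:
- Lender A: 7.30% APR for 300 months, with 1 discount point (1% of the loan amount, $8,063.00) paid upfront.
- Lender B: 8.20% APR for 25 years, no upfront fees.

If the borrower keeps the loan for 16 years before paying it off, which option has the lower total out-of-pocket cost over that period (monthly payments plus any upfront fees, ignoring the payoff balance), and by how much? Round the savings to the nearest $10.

Lender A by $83,400

Lender A: at 7.30% the monthly rate is 0.0060833, so the payment is 806,300 × 0.0060833 / (1 − 1.0060833^−300) = $5,853.99.
Lender B: at 8.20% the monthly rate is 0.0068333, so the payment is 806,300 × 0.0068333 / (1 − 1.0068333^−300) = $6,330.36.
Over 192 months: Lender A costs 192 × $5,853.99 + $8,063.00 = $1,132,029.08; Lender B costs 192 × $6,330.36 = $1,215,429.12.
Lender A is cheaper by $1,215,429.12 − $1,132,029.08 = $83,400.04.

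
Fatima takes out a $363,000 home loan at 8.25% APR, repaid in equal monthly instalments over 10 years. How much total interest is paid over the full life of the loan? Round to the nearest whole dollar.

At 8.25% the monthly rate is 0.0068750, so the payment is 363,000 × 0.0068750 / (1 − 1.0068750^−120) = $4,452.29.
Total paid = 120 × $4,452.29 = $534,274.80; interest = $534,274.80 − $363,000 = $171,274.80.

$171,275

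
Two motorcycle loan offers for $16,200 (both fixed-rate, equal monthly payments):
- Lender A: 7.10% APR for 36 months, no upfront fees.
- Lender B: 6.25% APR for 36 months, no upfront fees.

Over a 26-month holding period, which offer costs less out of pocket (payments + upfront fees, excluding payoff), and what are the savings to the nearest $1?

Lender A: monthly rate = 7.1%/12 = 0.0059167; payment = 16,200 × 0.0059167 / (1 − (1+0.0059167)^−36) = $500.95.
Lender B: monthly rate = 6.25%/12 = 0.0052083; payment = 16,200 × 0.0052083 / (1 − (1+0.0052083)^−36) = $494.67.
Over 26 months: Lender A costs 26 × $500.95 = $13,024.70; Lender B costs 26 × $494.67 = $12,861.42.
Lender B is cheaper by $13,024.70 − $12,861.42 = $163.28.

Lender B by $163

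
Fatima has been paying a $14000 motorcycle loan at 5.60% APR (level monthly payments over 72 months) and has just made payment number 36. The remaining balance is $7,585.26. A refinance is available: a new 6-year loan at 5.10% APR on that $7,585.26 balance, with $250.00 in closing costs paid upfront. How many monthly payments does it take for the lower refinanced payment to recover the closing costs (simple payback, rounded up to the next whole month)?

3 months

Current payment = 14,000 × 5.6%/12 / (1 − (1+0.0046667)^−72) = $229.39.
Refinanced payment = 7,585.26 × 0.0042500 / (1 − (1+0.0042500)^−72) = $122.51.
Monthly savings = $229.39 − $122.51 = $106.88.
Break-even = $250.00 / $106.88 = 2.34 → 3 months.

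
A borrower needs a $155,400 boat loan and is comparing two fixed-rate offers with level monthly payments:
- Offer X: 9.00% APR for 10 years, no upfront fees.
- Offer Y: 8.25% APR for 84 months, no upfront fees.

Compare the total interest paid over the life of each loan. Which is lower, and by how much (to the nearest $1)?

Offer Y by $31,139

Offer X: monthly rate = 9%/12 = 0.0075000; payment = 155,400 × 0.0075000 / (1 − (1+0.0075000)^−120) = $1,968.54.
Total interest on Offer X = 120 × $1,968.54 − $155,400 = $80,824.80.
Offer Y: at 8.25% the monthly rate is 0.0068750, so the payment is 155,400 × 0.0068750 / (1 − 1.0068750^−84) = $2,441.50.
Total interest on Offer Y = 84 × $2,441.50 − $155,400 = $49,686.00.
Offer Y is lower by $31,138.80.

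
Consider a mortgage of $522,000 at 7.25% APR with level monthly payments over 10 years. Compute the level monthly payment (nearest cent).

$6,128.33

At 7.25% the monthly rate is 0.0060417, so the payment is 522,000 × 0.0060417 / (1 − 1.0060417^−120) = $6,128.33.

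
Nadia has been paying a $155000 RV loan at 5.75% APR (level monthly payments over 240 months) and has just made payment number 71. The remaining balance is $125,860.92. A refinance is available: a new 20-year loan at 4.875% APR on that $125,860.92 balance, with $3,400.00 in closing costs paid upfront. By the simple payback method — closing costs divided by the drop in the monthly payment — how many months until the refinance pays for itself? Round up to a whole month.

Current payment = 155,000 × 5.75%/12 / (1 − (1+0.0047917)^−240) = $1,088.23.
Refinanced payment = 125,860.92 × 0.0040625 / (1 − (1+0.0040625)^−240) = $821.96.
Monthly savings = $1,088.23 − $821.96 = $266.27.
Break-even = $3,400.00 / $266.27 = 12.77 → 13 months.

13 months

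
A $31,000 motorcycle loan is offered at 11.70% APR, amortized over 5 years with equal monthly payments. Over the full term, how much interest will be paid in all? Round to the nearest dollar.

Monthly rate = 11.7%/12 = 0.0097500; payment = 31,000 × 0.0097500 / (1 − (1+0.0097500)^−60) = $684.89.
Total paid = 60 × $684.89 = $41,093.40; interest = $41,093.40 − $31,000 = $10,093.40.

$10,093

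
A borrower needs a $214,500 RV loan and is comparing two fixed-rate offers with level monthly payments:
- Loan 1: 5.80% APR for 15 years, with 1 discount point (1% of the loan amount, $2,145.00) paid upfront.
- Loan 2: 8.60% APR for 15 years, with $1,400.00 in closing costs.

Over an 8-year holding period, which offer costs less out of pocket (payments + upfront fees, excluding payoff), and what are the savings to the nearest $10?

Loan 1: monthly rate = 5.8%/12 = 0.0048333; payment = 214,500 × 0.0048333 / (1 − (1+0.0048333)^−180) = $1,786.98.
Loan 2: monthly rate = 8.6%/12 = 0.0071667; payment = 214,500 × 0.0071667 / (1 − (1+0.0071667)^−180) = $2,124.86.
Over 96 months: Loan 1 costs 96 × $1,786.98 + $2,145.00 = $173,695.08; Loan 2 costs 96 × $2,124.86 + $1,400.00 = $205,386.56.
Loan 1 is cheaper by $205,386.56 − $173,695.08 = $31,691.48.

Loan 1 by $31,690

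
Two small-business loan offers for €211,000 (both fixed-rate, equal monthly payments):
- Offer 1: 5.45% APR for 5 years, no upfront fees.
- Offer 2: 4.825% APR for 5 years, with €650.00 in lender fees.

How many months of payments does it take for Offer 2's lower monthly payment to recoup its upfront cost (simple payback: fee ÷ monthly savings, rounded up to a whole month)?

Offer 1: at 5.45% the monthly rate is 0.0045417, so the payment is 211,000 × 0.0045417 / (1 − 1.0045417^−60) = €4,025.48.
Offer 2: monthly rate = 4.825%/12 = 0.0040208; payment = 211,000 × 0.0040208 / (1 − (1+0.0040208)^−60) = €3,964.94.
Monthly savings = €4,025.48 − €3,964.94 = €60.54.
Break-even = €650.00 / €60.54 = 10.74 → 11 months.

11 months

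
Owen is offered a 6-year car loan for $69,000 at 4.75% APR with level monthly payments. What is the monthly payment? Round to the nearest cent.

At 4.75% the monthly rate is 0.0039583, so the payment is 69,000 × 0.0039583 / (1 − 1.0039583^−72) = $1,103.26.

$1,103.26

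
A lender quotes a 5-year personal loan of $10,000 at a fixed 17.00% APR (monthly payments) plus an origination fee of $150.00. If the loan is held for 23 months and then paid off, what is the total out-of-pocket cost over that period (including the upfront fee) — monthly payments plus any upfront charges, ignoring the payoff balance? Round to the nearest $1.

$5,866

At 17.00% the monthly rate is 0.0141667, so the payment is 10,000 × 0.0141667 / (1 − 1.0141667^−60) = $248.53.
Total outlay = 23 × $248.53 + $150.00 = $5,866.19.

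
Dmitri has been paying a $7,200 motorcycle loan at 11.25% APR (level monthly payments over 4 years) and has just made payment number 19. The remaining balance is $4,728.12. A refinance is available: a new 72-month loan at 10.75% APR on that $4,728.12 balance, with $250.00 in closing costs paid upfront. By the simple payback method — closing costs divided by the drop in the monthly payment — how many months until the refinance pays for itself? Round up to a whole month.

Current payment = 7,200 × 11.25%/12 / (1 − (1+0.0093750)^−48) = $186.96.
Refinanced payment = 4,728.12 × 0.0089583 / (1 − (1+0.0089583)^−72) = $89.39.
Monthly savings = $186.96 − $89.39 = $97.57.
Break-even = $250.00 / $97.57 = 2.56 → 3 months.

3 months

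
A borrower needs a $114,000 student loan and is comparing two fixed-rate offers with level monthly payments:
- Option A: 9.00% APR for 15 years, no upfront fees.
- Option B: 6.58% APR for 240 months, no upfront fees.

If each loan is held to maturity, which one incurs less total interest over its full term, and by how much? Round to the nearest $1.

Option B by $2,848

Option A: at 9.00% the monthly rate is 0.0075000, so the payment is 114,000 × 0.0075000 / (1 − 1.0075000^−180) = $1,156.26.
Total interest on Option A = 180 × $1,156.26 − $114,000 = $94,126.80.
Option B: at 6.58% the monthly rate is 0.0054833, so the payment is 114,000 × 0.0054833 / (1 − 1.0054833^−240) = $855.33.
Total interest on Option B = 240 × $855.33 − $114,000 = $91,279.20.
Option B is lower by $2,847.60.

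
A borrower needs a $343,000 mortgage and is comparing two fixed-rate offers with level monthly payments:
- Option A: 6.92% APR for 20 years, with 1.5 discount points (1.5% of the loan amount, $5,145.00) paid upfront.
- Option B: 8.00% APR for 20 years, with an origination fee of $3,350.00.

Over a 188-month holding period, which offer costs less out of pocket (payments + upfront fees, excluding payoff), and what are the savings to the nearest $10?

Option A: at 6.92% the monthly rate is 0.0057667, so the payment is 343,000 × 0.0057667 / (1 − 1.0057667^−240) = $2,642.83.
Option B: monthly rate = 8%/12 = 0.0066667; payment = 343,000 × 0.0066667 / (1 − (1+0.0066667)^−240) = $2,868.99.
Over 188 months: Option A costs 188 × $2,642.83 + $5,145.00 = $501,997.04; Option B costs 188 × $2,868.99 + $3,350.00 = $542,720.12.
Option A is cheaper by $542,720.12 − $501,997.04 = $40,723.08.

Option A by $40,720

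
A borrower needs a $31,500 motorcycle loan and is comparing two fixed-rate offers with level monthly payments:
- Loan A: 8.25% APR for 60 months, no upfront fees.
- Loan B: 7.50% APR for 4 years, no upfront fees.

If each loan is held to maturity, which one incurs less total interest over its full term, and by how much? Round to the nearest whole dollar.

Loan A: at 8.25% the monthly rate is 0.0068750, so the payment is 31,500 × 0.0068750 / (1 − 1.0068750^−60) = $642.48.
Total interest on Loan A = 60 × $642.48 − $31,500 = $7,048.80.
Loan B: at 7.50% the monthly rate is 0.0062500, so the payment is 31,500 × 0.0062500 / (1 − 1.0062500^−48) = $761.64.
Total interest on Loan B = 48 × $761.64 − $31,500 = $5,058.72.
Loan B is lower by $1,990.08.

Loan B by $1,990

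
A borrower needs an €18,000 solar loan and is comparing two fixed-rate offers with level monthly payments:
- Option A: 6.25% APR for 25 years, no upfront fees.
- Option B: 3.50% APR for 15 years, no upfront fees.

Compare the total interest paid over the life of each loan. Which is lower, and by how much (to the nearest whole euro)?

Option B by €12,460

Option A: at 6.25% the monthly rate is 0.0052083, so the payment is 18,000 × 0.0052083 / (1 − 1.0052083^−300) = €118.74.
Total interest on Option A = 300 × €118.74 − €18,000 = €17,622.00.
Option B: at 3.50% the monthly rate is 0.0029167, so the payment is 18,000 × 0.0029167 / (1 − 1.0029167^−180) = €128.68.
Total interest on Option B = 180 × €128.68 − €18,000 = €5,162.40.
Option B is lower by €12,459.60.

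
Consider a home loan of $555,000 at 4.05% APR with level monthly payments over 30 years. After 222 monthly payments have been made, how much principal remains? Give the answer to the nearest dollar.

$293,693

With monthly rate i = 4.05%/12 = 0.0033750, the balance after k of n payments is P · [(1+i)^n − (1+i)^k] / [(1+i)^n − 1].
(1+0.0033750)^360 = 3.36340646 and (1+0.0033750)^222 = 2.11274591, so the balance is 555,000 × (3.36340646 − 2.11274591) / (3.36340646 − 1) = $293,693.29.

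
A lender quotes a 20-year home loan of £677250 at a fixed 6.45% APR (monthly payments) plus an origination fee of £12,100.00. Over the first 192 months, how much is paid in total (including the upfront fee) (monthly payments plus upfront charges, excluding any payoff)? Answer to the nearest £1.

At 6.45% the monthly rate is 0.0053750, so the payment is 677,250 × 0.0053750 / (1 − 1.0053750^−240) = £5,029.48.
Total outlay = 192 × £5,029.48 + £12,100.00 = £977,760.16.

£977,760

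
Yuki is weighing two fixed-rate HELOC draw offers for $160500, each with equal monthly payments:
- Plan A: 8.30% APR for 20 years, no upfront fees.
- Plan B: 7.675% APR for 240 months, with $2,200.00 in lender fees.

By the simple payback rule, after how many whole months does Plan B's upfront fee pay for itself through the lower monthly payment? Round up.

Plan A: monthly rate = 8.3%/12 = 0.0069167; payment = 160,500 × 0.0069167 / (1 − (1+0.0069167)^−240) = $1,372.61.
Plan B: at 7.675% the monthly rate is 0.0063958, so the payment is 160,500 × 0.0063958 / (1 − 1.0063958^−240) = $1,310.21.
Monthly savings = $1,372.61 − $1,310.21 = $62.40.
Break-even = $2,200.00 / $62.40 = 35.26 → 36 months.

36 months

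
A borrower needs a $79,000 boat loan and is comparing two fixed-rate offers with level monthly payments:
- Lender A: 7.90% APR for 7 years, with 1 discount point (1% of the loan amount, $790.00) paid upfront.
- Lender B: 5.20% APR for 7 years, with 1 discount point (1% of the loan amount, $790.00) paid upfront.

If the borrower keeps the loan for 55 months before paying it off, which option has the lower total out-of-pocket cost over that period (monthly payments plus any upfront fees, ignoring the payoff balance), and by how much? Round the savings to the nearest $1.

Lender A: at 7.90% the monthly rate is 0.0065833, so the payment is 79,000 × 0.0065833 / (1 − 1.0065833^−84) = $1,227.38.
Lender B: at 5.20% the monthly rate is 0.0043333, so the payment is 79,000 × 0.0043333 / (1 − 1.0043333^−84) = $1,124.02.
Over 55 months: Lender A costs 55 × $1,227.38 + $790.00 = $68,295.90; Lender B costs 55 × $1,124.02 + $790.00 = $62,611.10.
Lender B is cheaper by $68,295.90 − $62,611.10 = $5,684.80.

Lender B by $5,685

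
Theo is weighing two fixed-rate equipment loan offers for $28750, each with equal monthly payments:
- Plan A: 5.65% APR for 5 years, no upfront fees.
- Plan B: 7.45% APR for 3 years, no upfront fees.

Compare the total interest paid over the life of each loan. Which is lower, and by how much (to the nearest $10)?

Plan A: at 5.65% the monthly rate is 0.0047083, so the payment is 28,750 × 0.0047083 / (1 − 1.0047083^−60) = $551.15.
Total interest on Plan A = 60 × $551.15 − $28,750 = $4,319.00.
Plan B: monthly rate = 7.45%/12 = 0.0062083; payment = 28,750 × 0.0062083 / (1 − (1+0.0062083)^−36) = $893.64.
Total interest on Plan B = 36 × $893.64 − $28,750 = $3,421.04.
Plan B is lower by $897.96.

Plan B by $900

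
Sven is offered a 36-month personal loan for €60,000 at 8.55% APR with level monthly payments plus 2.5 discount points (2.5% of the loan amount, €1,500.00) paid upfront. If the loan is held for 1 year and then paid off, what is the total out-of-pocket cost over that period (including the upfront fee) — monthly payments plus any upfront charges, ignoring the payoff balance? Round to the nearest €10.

At 8.55% the monthly rate is 0.0071250, so the payment is 60,000 × 0.0071250 / (1 − 1.0071250^−36) = €1,895.44.
Total outlay = 12 × €1,895.44 + €1,500.00 = €24,245.28.

€24,250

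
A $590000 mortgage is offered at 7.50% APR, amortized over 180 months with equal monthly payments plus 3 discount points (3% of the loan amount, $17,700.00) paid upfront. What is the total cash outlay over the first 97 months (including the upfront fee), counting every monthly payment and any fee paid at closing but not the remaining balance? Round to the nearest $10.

$548,230

Monthly rate = 7.5%/12 = 0.0062500; payment = 590,000 × 0.0062500 / (1 − (1+0.0062500)^−180) = $5,469.37.
Total outlay = 97 × $5,469.37 + $17,700.00 = $548,228.89.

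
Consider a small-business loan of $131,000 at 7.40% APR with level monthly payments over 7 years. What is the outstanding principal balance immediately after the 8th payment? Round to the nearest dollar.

$121,231

With monthly rate i = 7.4%/12 = 0.0061667, the balance after k of n payments is P · [(1+i)^n − (1+i)^k] / [(1+i)^n − 1].
(1+0.0061667)^84 = 1.67599894 and (1+0.0061667)^8 = 1.05041135, so the balance is 131,000 × (1.67599894 − 1.05041135) / (1.67599894 − 1) = $121,230.92.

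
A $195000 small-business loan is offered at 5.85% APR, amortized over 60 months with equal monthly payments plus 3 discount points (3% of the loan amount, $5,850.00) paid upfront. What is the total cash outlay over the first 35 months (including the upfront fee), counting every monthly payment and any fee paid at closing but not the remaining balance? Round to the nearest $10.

At 5.85% the monthly rate is 0.0048750, so the payment is 195,000 × 0.0048750 / (1 − 1.0048750^−60) = $3,756.31.
Total outlay = 35 × $3,756.31 + $5,850.00 = $137,320.85.

$137,320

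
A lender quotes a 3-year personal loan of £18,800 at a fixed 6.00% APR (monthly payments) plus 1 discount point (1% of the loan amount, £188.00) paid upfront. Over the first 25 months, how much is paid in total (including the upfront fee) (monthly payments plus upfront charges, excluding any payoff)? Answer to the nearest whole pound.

Monthly rate = 6%/12 = 0.0050000; payment = 18,800 × 0.0050000 / (1 − (1+0.0050000)^−36) = £571.93.
Total outlay = 25 × £571.93 + £188.00 = £14,486.25.

£14,486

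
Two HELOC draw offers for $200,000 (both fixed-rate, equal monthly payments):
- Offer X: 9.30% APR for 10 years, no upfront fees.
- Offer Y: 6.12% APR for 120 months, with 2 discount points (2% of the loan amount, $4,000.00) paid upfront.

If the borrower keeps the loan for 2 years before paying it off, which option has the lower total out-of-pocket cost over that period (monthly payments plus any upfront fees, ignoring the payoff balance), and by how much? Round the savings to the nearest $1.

Offer X: monthly rate = 9.3%/12 = 0.0077500; payment = 200,000 × 0.0077500 / (1 − (1+0.0077500)^−120) = $2,566.10.
Offer Y: monthly rate = 6.12%/12 = 0.0051000; payment = 200,000 × 0.0051000 / (1 − (1+0.0051000)^−120) = $2,232.48.
Over 24 months: Offer X costs 24 × $2,566.10 = $61,586.40; Offer Y costs 24 × $2,232.48 + $4,000.00 = $57,579.52.
Offer Y is cheaper by $61,586.40 − $57,579.52 = $4,006.88.

Offer Y by $4,007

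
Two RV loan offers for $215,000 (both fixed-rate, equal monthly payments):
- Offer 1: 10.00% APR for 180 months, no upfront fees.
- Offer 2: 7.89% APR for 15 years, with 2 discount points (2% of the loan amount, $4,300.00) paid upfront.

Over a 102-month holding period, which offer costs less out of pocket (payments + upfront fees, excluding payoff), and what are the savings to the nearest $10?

Offer 2 by $23,180

Offer 1: at 10.00% the monthly rate is 0.0083333, so the payment is 215,000 × 0.0083333 / (1 − 1.0083333^−180) = $2,310.40.
Offer 2: monthly rate = 7.89%/12 = 0.0065750; payment = 215,000 × 0.0065750 / (1 − (1+0.0065750)^−180) = $2,041.02.
Over 102 months: Offer 1 costs 102 × $2,310.40 = $235,660.80; Offer 2 costs 102 × $2,041.02 + $4,300.00 = $212,484.04.
Offer 2 is cheaper by $235,660.80 − $212,484.04 = $23,176.76.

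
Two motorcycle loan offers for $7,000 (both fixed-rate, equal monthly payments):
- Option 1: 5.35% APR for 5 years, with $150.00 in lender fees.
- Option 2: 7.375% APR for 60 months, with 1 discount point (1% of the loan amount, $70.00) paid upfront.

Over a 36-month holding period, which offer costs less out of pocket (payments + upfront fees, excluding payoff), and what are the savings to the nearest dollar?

Option 1: monthly rate = 5.35%/12 = 0.0044583; payment = 7,000 × 0.0044583 / (1 − (1+0.0044583)^−60) = $133.22.
Option 2: monthly rate = 7.375%/12 = 0.0061458; payment = 7,000 × 0.0061458 / (1 − (1+0.0061458)^−60) = $139.85.
Over 36 months: Option 1 costs 36 × $133.22 + $150.00 = $4,945.92; Option 2 costs 36 × $139.85 + $70.00 = $5,104.60.
Option 1 is cheaper by $5,104.60 − $4,945.92 = $158.68.

Option 1 by $159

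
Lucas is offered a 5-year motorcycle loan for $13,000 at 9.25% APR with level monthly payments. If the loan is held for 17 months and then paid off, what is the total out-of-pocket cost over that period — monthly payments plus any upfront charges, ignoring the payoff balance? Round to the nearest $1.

Monthly rate = 9.25%/12 = 0.0077083; payment = 13,000 × 0.0077083 / (1 − (1+0.0077083)^−60) = $271.44.
Total outlay = 17 × $271.44 = $4,614.48.

$4,614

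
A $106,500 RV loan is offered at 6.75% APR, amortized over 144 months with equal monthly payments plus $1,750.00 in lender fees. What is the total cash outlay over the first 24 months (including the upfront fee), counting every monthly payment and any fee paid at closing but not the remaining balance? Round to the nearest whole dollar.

At 6.75% the monthly rate is 0.0056250, so the payment is 106,500 × 0.0056250 / (1 − 1.0056250^−144) = $1,081.08.
Total outlay = 24 × $1,081.08 + $1,750.00 = $27,695.92.

$27,696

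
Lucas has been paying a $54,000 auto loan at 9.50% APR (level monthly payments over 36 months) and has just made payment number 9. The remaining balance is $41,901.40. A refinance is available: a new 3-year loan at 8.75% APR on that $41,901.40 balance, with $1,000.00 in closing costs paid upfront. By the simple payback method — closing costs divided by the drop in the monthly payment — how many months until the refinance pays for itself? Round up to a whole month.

Current payment = 54,000 × 9.5%/12 / (1 − (1+0.0079167)^−36) = $1,729.78.
Refinanced payment = 41,901.40 × 0.0072917 / (1 − (1+0.0072917)^−36) = $1,327.58.
Monthly savings = $1,729.78 − $1,327.58 = $402.20.
Break-even = $1,000.00 / $402.20 = 2.49 → 3 months.

3 months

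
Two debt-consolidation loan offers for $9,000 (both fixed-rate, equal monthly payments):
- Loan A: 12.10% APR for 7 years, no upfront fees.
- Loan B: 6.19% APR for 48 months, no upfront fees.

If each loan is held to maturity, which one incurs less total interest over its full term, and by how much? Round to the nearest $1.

Loan B by $3,203

Loan A: at 12.10% the monthly rate is 0.0100833, so the payment is 9,000 × 0.0100833 / (1 − 1.0100833^−84) = $159.36.
Total interest on Loan A = 84 × $159.36 − $9,000 = $4,386.24.
Loan B: at 6.19% the monthly rate is 0.0051583, so the payment is 9,000 × 0.0051583 / (1 − 1.0051583^−48) = $212.15.
Total interest on Loan B = 48 × $212.15 − $9,000 = $1,183.20.
Loan B is lower by $3,203.04.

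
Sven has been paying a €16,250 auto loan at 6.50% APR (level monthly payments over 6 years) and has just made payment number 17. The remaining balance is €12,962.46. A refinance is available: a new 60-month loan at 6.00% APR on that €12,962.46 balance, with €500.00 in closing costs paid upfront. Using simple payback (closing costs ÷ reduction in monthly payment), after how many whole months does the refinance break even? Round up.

23 months

Current payment = 16,250 × 6.5%/12 / (1 − (1+0.0054167)^−72) = €273.16.
Refinanced payment = 12,962.46 × 0.0050000 / (1 − (1+0.0050000)^−60) = €250.60.
Monthly savings = €273.16 − €250.60 = €22.56.
Break-even = €500.00 / €22.56 = 22.16 → 23 months.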